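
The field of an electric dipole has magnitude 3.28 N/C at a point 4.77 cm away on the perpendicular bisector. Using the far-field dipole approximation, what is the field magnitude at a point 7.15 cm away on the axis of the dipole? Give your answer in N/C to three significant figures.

E ≈ 1.95 N/C

Dipole fields scale as 1/r³ in the far field.
The axial field is twice the equatorial field at the same r, so the geometry factor is 2/1.
E₂ = E₁ · (2/1) · (r₁/r₂)³ = 3.28 · 2 · (4.77/7.15)³.
(r₁/r₂)³ = (0.6671)³ = 0.2969.
E₂ ≈ 1.948 N/C.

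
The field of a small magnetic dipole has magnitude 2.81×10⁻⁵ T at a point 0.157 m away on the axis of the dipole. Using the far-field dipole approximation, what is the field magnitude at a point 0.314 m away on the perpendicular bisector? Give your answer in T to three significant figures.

B ≈ 1.76×10⁻⁶ T

Dipole fields scale as 1/r³ in the far field.
The axial field is twice the equatorial field at the same r, so the geometry factor is 1/2.
B₂ = B₁ · (1/2) · (r₁/r₂)³ = 2.81×10⁻⁵ · 0.5 · (0.157/0.314)³.
(r₁/r₂)³ = (0.5)³ = 0.125.
B₂ ≈ 1.756×10⁻⁶ T.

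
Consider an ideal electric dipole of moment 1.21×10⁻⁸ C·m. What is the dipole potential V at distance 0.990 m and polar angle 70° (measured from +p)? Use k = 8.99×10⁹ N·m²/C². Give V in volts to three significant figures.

The dipole potential is V = kp cosθ / r².
V = (8.99×10⁹)(1.21×10⁻⁸)·cos70° / (0.990)² = 37.96 V.

V ≈ 38.0 V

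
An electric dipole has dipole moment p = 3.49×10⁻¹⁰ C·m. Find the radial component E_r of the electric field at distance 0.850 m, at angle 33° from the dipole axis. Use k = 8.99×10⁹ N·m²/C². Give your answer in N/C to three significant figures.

E_r ≈ 8.57 N/C

For a dipole, E_r = (2kp cosθ)/r³.
kp/r³ = (8.99×10⁹)(3.49×10⁻¹⁰)/(0.850)³ = 5.109 N/C.
E_r = 2·5.109·cos33° = 8.569 N/C.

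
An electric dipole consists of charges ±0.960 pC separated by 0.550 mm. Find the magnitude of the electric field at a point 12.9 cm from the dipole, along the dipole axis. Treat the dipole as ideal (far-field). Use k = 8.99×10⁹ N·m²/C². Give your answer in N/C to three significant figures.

E ≈ 0.00442 N/C

Dipole moment p = qd = (9.60×10⁻¹³ C)(5.50×10⁻⁴ m) = 5.28×10⁻¹⁶ C·m.
On the dipole axis E = 2kp/r³.
E = 2·(8.99×10⁹)(5.28×10⁻¹⁶) / (0.129)³ = 0.004422 N/C.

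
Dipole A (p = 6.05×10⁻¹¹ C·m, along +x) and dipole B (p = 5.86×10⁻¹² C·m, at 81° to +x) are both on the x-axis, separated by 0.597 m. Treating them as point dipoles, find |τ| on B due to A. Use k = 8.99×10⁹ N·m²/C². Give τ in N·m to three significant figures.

τ ≈ 2.96×10⁻¹¹ N·m

The second dipole sits on the axis of the first, so the field there is axial: E₁ = 2kp₁/r³ along +x.
E₁ = 2(8.99×10⁹)(6.05×10⁻¹¹)/(0.597)³ = 5.112 N/C.
Torque on the second dipole: τ = p₂ E₁ sinθ.
τ = (5.86×10⁻¹²)(5.112)·sin81° = 2.959×10⁻¹¹ N·m.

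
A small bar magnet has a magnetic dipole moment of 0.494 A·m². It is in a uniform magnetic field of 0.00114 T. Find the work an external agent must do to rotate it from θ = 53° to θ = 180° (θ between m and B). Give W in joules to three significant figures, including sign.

W ≈ 9.02×10⁻⁴ J

W_ext = ΔU = −mB cosθ₂ + mB cosθ₁ = mB(cosθ₁ − cosθ₂).
W = (0.494)(0.00114)·(cos53° − cos180°) = (5.632×10⁻⁴)·(+1.6018) = 9.021×10⁻⁴ J.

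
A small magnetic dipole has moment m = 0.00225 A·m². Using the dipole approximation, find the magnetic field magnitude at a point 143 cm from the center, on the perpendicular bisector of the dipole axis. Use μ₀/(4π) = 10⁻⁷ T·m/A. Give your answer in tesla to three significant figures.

B ≈ 7.69×10⁻¹¹ T

In the equatorial plane B = (μ₀/4π)·m/r³ (half the axial value).
B = (10⁻⁷)·(0.00225) / (1.43)³ = 7.694×10⁻¹¹ T.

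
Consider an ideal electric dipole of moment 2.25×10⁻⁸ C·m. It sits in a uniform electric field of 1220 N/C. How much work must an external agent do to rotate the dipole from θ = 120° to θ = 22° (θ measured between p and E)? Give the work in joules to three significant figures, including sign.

W ≈ -3.92×10⁻⁵ J

W_ext = ΔU = U(θ₂) − U(θ₁) = −pE cosθ₂ − (−pE cosθ₁) = pE(cosθ₁ − cosθ₂).
W = (2.25×10⁻⁸)(1220)·(cos120° − cos22°) = (2.745×10⁻⁵)·(-1.4272) = -3.918×10⁻⁵ J.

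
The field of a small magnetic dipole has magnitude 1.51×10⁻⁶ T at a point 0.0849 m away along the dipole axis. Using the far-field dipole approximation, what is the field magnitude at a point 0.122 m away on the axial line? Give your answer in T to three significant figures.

Dipole fields scale as 1/r³ in the far field; the geometry is the same at both points.
B₂ = B₁ · (r₁/r₂)³ = 1.51×10⁻⁶ · (0.0849/0.122)³.
(r₁/r₂)³ = (0.6959)³ = 0.337.
B₂ ≈ 5.089×10⁻⁷ T.

B ≈ 5.09×10⁻⁷ T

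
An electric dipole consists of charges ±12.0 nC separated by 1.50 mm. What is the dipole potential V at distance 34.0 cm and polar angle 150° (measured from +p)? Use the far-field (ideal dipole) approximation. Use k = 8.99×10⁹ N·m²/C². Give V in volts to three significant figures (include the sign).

V ≈ -1.21 V

Dipole moment p = qd = (1.20×10⁻⁸ C)(0.00150 m) = 1.80×10⁻¹¹ C·m.
The dipole potential is V = kp cosθ / r².
V = (8.99×10⁹)(1.80×10⁻¹¹)·cos150° / (0.340)² = -1.212 V.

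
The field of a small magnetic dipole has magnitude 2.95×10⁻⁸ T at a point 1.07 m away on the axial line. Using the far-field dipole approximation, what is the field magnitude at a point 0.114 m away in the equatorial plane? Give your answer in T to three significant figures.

B ≈ 1.22×10⁻⁵ T

Dipole fields scale as 1/r³ in the far field.
The axial field is twice the equatorial field at the same r, so the geometry factor is 1/2.
B₂ = B₁ · (1/2) · (r₁/r₂)³ = 2.95×10⁻⁸ · 0.5 · (1.07/0.114)³.
(r₁/r₂)³ = (9.386)³ = 826.9.
B₂ ≈ 1.220×10⁻⁵ T.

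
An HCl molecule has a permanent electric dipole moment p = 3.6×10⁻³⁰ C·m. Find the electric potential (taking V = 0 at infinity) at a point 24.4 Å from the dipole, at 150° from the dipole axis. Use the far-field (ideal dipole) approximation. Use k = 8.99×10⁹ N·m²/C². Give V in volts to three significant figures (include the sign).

The dipole potential is V = kp cosθ / r².
V = (8.99×10⁹)(3.60×10⁻³⁰)·cos150° / (2.44×10⁻⁹)² = -0.004708 V.

V ≈ -0.00471 V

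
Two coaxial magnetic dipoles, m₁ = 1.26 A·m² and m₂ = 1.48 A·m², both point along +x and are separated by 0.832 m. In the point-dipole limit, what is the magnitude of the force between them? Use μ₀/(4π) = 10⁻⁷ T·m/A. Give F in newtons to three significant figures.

F ≈ 2.34×10⁻⁶ N

On-axis B of dipole 1: B = (μ₀/4π)·2m₁/r³. Force on dipole 2: F = m₂·dB/dr.
dB/dr = −(μ₀/4π)·6m₁/r⁴, so |F| = (μ₀/4π)·6m₁m₂/r⁴.
F = 6(10⁻⁷)(1.26)(1.48)/(0.832)⁴ = 2.335×10⁻⁶ N.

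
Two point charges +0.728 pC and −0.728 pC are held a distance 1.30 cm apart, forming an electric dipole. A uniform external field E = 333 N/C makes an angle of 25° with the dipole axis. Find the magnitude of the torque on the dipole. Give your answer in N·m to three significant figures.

τ ≈ 1.33×10⁻¹² N·m

Dipole moment p = qd = (7.28×10⁻¹³ C)(0.0130 m) = 9.464×10⁻¹⁵ C·m.
Torque on an electric dipole: τ = pE sinθ.
τ = (9.464×10⁻¹⁵)(333)·sin25° = 1.332×10⁻¹² N·m.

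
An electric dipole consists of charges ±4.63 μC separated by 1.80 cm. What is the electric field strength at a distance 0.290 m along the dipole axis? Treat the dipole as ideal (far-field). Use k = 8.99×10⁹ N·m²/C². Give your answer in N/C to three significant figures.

E ≈ 6.14×10⁴ N/C

Dipole moment p = qd = (4.63×10⁻⁶ C)(0.0180 m) = 8.334×10⁻⁸ C·m.
On the dipole axis E = 2kp/r³.
E = 2·(8.99×10⁹)(8.334×10⁻⁸) / (0.290)³ = 6.144×10⁴ N/C.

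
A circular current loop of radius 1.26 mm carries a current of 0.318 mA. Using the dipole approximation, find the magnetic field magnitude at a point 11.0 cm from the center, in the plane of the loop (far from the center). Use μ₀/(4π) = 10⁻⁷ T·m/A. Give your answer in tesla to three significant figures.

Magnetic moment m = IA = Iπa² = (3.18×10⁻⁴)·π·(0.00126)² = 1.586×10⁻⁹ A·m².
In the equatorial plane B = (μ₀/4π)·m/r³ (half the axial value).
B = (10⁻⁷)·(1.586×10⁻⁹) / (0.110)³ = 1.192×10⁻¹³ T.

B ≈ 1.19×10⁻¹³ T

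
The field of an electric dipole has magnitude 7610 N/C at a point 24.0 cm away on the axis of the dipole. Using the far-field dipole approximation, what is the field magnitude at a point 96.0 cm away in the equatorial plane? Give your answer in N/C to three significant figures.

E ≈ 59.5 N/C

Dipole fields scale as 1/r³ in the far field.
The axial field is twice the equatorial field at the same r, so the geometry factor is 1/2.
E₂ = E₁ · (1/2) · (r₁/r₂)³ = 7610 · 0.5 · (24.0/96.0)³.
(r₁/r₂)³ = (0.25)³ = 0.01562.
E₂ ≈ 59.45 N/C.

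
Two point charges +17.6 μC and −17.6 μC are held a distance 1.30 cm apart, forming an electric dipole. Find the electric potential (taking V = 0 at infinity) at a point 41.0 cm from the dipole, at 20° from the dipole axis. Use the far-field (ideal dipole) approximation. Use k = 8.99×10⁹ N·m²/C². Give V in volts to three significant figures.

V ≈ 1.15×10⁴ V

Dipole moment p = qd = (1.76×10⁻⁵ C)(0.0130 m) = 2.288×10⁻⁷ C·m.
The dipole potential is V = kp cosθ / r².
V = (8.99×10⁹)(2.288×10⁻⁷)·cos20° / (0.410)² = 1.150×10⁴ V.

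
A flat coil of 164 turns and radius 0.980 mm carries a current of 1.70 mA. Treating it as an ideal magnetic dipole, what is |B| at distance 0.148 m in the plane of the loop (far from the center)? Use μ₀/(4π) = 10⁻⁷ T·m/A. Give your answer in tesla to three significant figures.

m = NIA = NIπa² = 164·(0.00170)·π·(9.80×10⁻⁴)² = 8.412×10⁻⁷ A·m².
In the equatorial plane B = (μ₀/4π)·m/r³ (half the axial value).
B = (10⁻⁷)·(8.412×10⁻⁷) / (0.148)³ = 2.595×10⁻¹¹ T.

B ≈ 2.59×10⁻¹¹ T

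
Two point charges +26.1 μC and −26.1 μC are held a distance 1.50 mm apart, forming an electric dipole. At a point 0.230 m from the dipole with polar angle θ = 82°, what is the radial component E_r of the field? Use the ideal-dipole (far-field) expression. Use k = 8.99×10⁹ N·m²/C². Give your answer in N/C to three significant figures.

E_r ≈ 8050 N/C

Dipole moment p = qd = (2.61×10⁻⁵ C)(0.00150 m) = 3.915×10⁻⁸ C·m.
For a dipole, E_r = (2kp cosθ)/r³.
kp/r³ = (8.99×10⁹)(3.915×10⁻⁸)/(0.230)³ = 2.893×10⁴ N/C.
E_r = 2·2.893×10⁴·cos82° = 8052 N/C.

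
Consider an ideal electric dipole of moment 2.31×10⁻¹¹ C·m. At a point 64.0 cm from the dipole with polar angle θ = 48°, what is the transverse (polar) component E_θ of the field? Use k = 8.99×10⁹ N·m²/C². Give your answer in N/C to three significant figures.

E_θ ≈ 0.589 N/C

For a dipole, E_θ = (kp sinθ)/r³.
kp/r³ = (8.99×10⁹)(2.31×10⁻¹¹)/(0.640)³ = 0.7922 N/C.
E_θ = 0.7922·sin48° = 0.5887 N/C.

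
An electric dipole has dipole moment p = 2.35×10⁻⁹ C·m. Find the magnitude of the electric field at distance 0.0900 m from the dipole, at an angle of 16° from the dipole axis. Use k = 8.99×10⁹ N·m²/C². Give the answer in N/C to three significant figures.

E ≈ 5.63×10⁴ N/C

At angle θ the dipole field magnitude is E = (kp/r³)·√(1 + 3cos²θ).
kp/r³ = (8.99×10⁹)(2.35×10⁻⁹) / (0.0900)³ = 2.898×10⁴ N/C.
√(1 + 3cos²16°) = √(1 + 3·0.9240) = √3.7721 ≈ 1.9422.
E ≈ 2.898×10⁴ × 1.942 = 5.628×10⁴ N/C.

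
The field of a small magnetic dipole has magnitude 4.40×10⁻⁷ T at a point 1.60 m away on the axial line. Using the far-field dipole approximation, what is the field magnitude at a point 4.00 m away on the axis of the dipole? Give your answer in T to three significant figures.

B ≈ 2.82×10⁻⁸ T

Dipole fields scale as 1/r³ in the far field; the geometry is the same at both points.
B₂ = B₁ · (r₁/r₂)³ = 4.40×10⁻⁷ · (1.60/4.00)³.
(r₁/r₂)³ = (0.4)³ = 0.064.
B₂ ≈ 2.816×10⁻⁸ T.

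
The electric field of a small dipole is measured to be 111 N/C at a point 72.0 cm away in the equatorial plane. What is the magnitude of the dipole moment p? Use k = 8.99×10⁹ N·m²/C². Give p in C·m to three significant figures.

p ≈ 4.61×10⁻⁹ C·m

In the equatorial plane E = kp/r³, so p = Er³/(k).
p = (111)·(0.720)³ / (8.99×10⁹) = 4.609×10⁻⁹ C·m.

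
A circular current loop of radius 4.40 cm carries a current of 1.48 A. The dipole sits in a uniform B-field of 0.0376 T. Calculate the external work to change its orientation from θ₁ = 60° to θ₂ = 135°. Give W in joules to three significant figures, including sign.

Magnetic moment m = IA = Iπa² = (1.48)·π·(0.0440)² = 0.009002 A·m².
W_ext = ΔU = −mB cosθ₂ + mB cosθ₁ = mB(cosθ₁ − cosθ₂).
W = (0.009002)(0.0376)·(cos60° − cos135°) = (3.385×10⁻⁴)·(+1.2071) = 4.086×10⁻⁴ J.

W ≈ 4.09×10⁻⁴ J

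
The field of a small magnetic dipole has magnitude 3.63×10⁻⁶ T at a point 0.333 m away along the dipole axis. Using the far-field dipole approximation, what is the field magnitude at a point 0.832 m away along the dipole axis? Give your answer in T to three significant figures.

Dipole fields scale as 1/r³ in the far field; the geometry is the same at both points.
B₂ = B₁ · (r₁/r₂)³ = 3.63×10⁻⁶ · (0.333/0.832)³.
(r₁/r₂)³ = (0.4002)³ = 0.06412.
B₂ ≈ 2.327×10⁻⁷ T.

B ≈ 2.33×10⁻⁷ T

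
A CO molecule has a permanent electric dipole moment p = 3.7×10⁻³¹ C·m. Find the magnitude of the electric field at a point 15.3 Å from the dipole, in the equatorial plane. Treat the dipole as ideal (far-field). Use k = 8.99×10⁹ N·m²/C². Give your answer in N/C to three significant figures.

In the equatorial plane E = kp/r³.
E = (8.99×10⁹)(3.70×10⁻³¹) / (1.53×10⁻⁹)³ = 9.287×10⁵ N/C.

E ≈ 9.29×10⁵ N/C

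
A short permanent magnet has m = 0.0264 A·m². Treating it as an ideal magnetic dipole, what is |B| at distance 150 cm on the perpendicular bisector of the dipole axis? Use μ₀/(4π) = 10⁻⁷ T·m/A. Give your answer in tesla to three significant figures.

B ≈ 7.82×10⁻¹⁰ T

In the equatorial plane B = (μ₀/4π)·m/r³ (half the axial value).
B = (10⁻⁷)·(0.0264) / (1.50)³ = 7.822×10⁻¹⁰ T.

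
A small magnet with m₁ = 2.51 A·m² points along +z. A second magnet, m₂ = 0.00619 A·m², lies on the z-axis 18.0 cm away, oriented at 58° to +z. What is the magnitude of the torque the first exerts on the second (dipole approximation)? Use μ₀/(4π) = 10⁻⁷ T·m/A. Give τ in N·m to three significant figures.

Dipole B is on the axis of dipole A, so B₁ there is axial: B₁ = (μ₀/4π)·2m₁/r³ along +z.
B₁ = 2(10⁻⁷)(2.51)/(0.180)³ = 8.608×10⁻⁵ T.
τ = m₂ B₁ sinθ.
τ = (0.00619)(8.608×10⁻⁵)·sin58° = 4.519×10⁻⁷ N·m.

τ ≈ 4.52×10⁻⁷ N·m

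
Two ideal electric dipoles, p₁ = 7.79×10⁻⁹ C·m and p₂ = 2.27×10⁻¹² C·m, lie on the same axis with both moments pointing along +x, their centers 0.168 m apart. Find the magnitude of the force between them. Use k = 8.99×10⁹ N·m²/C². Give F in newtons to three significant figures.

On-axis field of dipole 1 at distance r: E = 2kp₁/r³. Force on dipole 2 is F = p₂·dE/dr (gradient along axis).
dE/dr = −6kp₁/r⁴, so |F| = 6kp₁p₂/r⁴ (attractive for aligned moments).
F = 6(8.99×10⁹)(7.79×10⁻⁹)(2.27×10⁻¹²)/(0.168)⁴ = 1.197×10⁻⁶ N.

F ≈ 1.20×10⁻⁶ N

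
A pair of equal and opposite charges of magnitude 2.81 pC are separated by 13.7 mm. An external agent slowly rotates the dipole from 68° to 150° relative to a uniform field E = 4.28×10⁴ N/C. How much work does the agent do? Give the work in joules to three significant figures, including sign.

Dipole moment p = qd = (2.81×10⁻¹² C)(0.0137 m) = 3.85×10⁻¹⁴ C·m.
W_ext = ΔU = U(θ₂) − U(θ₁) = −pE cosθ₂ − (−pE cosθ₁) = pE(cosθ₁ − cosθ₂).
W = (3.85×10⁻¹⁴)(4.28×10⁴)·(cos68° − cos150°) = (1.648×10⁻⁹)·(+1.2406) = 2.044×10⁻⁹ J.

W ≈ 2.04×10⁻⁹ J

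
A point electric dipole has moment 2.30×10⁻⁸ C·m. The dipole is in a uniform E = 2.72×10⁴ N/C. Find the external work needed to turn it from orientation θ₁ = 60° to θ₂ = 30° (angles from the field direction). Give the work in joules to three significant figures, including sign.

W ≈ -2.29×10⁻⁴ J

W_ext = ΔU = U(θ₂) − U(θ₁) = −pE cosθ₂ − (−pE cosθ₁) = pE(cosθ₁ − cosθ₂).
W = (2.30×10⁻⁸)(2.72×10⁴)·(cos60° − cos30°) = (6.256×10⁻⁴)·(-0.3660) = -2.290×10⁻⁴ J.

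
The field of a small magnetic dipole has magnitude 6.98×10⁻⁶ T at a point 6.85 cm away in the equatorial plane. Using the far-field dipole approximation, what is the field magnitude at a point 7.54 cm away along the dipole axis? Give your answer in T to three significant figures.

Dipole fields scale as 1/r³ in the far field.
The axial field is twice the equatorial field at the same r, so the geometry factor is 2/1.
B₂ = B₁ · (2/1) · (r₁/r₂)³ = 6.98×10⁻⁶ · 2 · (6.85/7.54)³.
(r₁/r₂)³ = (0.9085)³ = 0.7498.
B₂ ≈ 1.047×10⁻⁵ T.

B ≈ 1.05×10⁻⁵ T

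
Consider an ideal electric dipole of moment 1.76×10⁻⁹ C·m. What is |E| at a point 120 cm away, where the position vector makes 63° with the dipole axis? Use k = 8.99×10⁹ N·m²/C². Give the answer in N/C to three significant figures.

At angle θ the dipole field magnitude is E = (kp/r³)·√(1 + 3cos²θ).
kp/r³ = (8.99×10⁹)(1.76×10⁻⁹) / (1.20)³ = 9.156 N/C.
√(1 + 3cos²63°) = √(1 + 3·0.2061) = √1.6183 ≈ 1.2721.
E ≈ 9.156 × 1.272 = 11.65 N/C.

E ≈ 11.6 N/C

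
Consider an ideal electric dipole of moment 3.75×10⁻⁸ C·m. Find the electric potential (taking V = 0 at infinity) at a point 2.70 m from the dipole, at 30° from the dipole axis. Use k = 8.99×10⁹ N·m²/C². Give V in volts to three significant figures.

V ≈ 40.0 V

The dipole potential is V = kp cosθ / r².
V = (8.99×10⁹)(3.75×10⁻⁸)·cos30° / (2.70)² = 40.05 V.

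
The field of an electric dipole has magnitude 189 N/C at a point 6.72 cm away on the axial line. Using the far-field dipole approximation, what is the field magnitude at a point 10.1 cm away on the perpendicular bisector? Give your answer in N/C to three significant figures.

E ≈ 27.8 N/C

Dipole fields scale as 1/r³ in the far field.
The axial field is twice the equatorial field at the same r, so the geometry factor is 1/2.
E₂ = E₁ · (1/2) · (r₁/r₂)³ = 189 · 0.5 · (6.72/10.1)³.
(r₁/r₂)³ = (0.6653)³ = 0.2945.
E₂ ≈ 27.83 N/C.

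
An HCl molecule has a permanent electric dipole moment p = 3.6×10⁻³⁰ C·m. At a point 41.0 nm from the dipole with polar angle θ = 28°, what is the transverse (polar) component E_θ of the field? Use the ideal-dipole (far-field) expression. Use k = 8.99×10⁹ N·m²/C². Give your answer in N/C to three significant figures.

For a dipole, E_θ = (kp sinθ)/r³.
kp/r³ = (8.99×10⁹)(3.60×10⁻³⁰)/(4.10×10⁻⁸)³ = 469.6 N/C.
E_θ = 469.6·sin28° = 220.5 N/C.

E_θ ≈ 220 N/C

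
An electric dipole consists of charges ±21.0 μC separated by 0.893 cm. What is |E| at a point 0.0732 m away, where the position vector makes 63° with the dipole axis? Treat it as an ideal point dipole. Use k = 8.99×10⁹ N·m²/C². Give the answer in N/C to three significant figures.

Dipole moment p = qd = (2.10×10⁻⁵ C)(0.00893 m) = 1.875×10⁻⁷ C·m.
At angle θ the dipole field magnitude is E = (kp/r³)·√(1 + 3cos²θ).
kp/r³ = (8.99×10⁹)(1.875×10⁻⁷) / (0.0732)³ = 4.298×10⁶ N/C.
√(1 + 3cos²63°) = √(1 + 3·0.2061) = √1.6183 ≈ 1.2721.
E ≈ 4.298×10⁶ × 1.272 = 5.467×10⁶ N/C.

E ≈ 5.47×10⁶ N/C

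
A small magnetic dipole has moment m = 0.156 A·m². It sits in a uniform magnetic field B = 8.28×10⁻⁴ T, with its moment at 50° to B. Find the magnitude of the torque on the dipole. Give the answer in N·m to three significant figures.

τ ≈ 9.89×10⁻⁵ N·m

Torque on a magnetic dipole: τ = mB sinθ.
τ = (0.156)(8.28×10⁻⁴)·sin50° = 9.895×10⁻⁵ N·m.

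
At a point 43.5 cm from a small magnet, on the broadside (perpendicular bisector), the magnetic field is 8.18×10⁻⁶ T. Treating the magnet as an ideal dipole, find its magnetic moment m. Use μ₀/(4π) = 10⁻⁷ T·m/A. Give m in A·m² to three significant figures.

m ≈ 6.73 A·m²

In the equatorial plane B = (μ₀/4π)·m/r³, so m = Br³·4π/(μ₀).
m = (8.18×10⁻⁶)·(0.435)³ / (10⁻⁷) = 6.733 A·m².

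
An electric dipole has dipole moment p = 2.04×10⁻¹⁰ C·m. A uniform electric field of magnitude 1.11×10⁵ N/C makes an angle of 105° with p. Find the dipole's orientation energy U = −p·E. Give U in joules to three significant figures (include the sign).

U = −p·E = −pE cosθ.
U = −(2.04×10⁻¹⁰)(1.11×10⁵)·cos105° = 5.861×10⁻⁶ J.

U ≈ 5.86×10⁻⁶ J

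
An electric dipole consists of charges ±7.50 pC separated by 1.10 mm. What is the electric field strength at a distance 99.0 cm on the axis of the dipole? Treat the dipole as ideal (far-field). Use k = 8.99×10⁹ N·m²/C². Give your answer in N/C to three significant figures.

Dipole moment p = qd = (7.50×10⁻¹² C)(0.00110 m) = 8.25×10⁻¹⁵ C·m.
On the dipole axis E = 2kp/r³.
E = 2·(8.99×10⁹)(8.25×10⁻¹⁵) / (0.990)³ = 1.529×10⁻⁴ N/C.

E ≈ 1.53×10⁻⁴ N/C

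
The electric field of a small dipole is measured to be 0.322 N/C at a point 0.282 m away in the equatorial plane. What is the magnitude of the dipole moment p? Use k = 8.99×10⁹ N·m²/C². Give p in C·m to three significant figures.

p ≈ 8.03×10⁻¹³ C·m

In the equatorial plane E = kp/r³, so p = Er³/(k).
p = (0.322)·(0.282)³ / (8.99×10⁹) = 8.032×10⁻¹³ C·m.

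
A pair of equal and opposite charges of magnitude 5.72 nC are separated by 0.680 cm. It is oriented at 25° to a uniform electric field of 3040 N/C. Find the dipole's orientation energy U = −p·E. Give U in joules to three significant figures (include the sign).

Dipole moment p = qd = (5.72×10⁻⁹ C)(0.00680 m) = 3.89×10⁻¹¹ C·m.
U = −p·E = −pE cosθ.
U = −(3.89×10⁻¹¹)(3040)·cos25° = -1.072×10⁻⁷ J.

U ≈ -1.07×10⁻⁷ J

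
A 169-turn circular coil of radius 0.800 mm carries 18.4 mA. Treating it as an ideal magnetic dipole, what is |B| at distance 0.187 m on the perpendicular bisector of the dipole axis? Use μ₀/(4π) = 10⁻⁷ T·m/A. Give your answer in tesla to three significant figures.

m = NIA = NIπa² = 169·(0.0184)·π·(8.00×10⁻⁴)² = 6.252×10⁻⁶ A·m².
In the equatorial plane B = (μ₀/4π)·m/r³ (half the axial value).
B = (10⁻⁷)·(6.252×10⁻⁶) / (0.187)³ = 9.561×10⁻¹¹ T.

B ≈ 9.56×10⁻¹¹ T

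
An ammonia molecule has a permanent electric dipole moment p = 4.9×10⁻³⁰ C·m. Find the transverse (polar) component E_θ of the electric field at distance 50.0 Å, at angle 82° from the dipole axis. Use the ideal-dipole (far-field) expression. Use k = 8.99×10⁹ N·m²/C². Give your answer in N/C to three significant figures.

E_θ ≈ 3.49×10⁵ N/C

For a dipole, E_θ = (kp sinθ)/r³.
kp/r³ = (8.99×10⁹)(4.90×10⁻³⁰)/(5.00×10⁻⁹)³ = 3.524×10⁵ N/C.
E_θ = 3.524×10⁵·sin82° = 3.490×10⁵ N/C.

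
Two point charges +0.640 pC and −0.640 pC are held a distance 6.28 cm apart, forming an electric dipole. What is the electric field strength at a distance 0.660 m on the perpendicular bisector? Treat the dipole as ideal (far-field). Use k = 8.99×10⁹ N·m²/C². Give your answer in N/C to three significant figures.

E ≈ 0.00126 N/C

Dipole moment p = qd = (6.40×10⁻¹³ C)(0.0628 m) = 4.019×10⁻¹⁴ C·m.
In the equatorial plane E = kp/r³.
E = (8.99×10⁹)(4.019×10⁻¹⁴) / (0.660)³ = 0.001257 N/C.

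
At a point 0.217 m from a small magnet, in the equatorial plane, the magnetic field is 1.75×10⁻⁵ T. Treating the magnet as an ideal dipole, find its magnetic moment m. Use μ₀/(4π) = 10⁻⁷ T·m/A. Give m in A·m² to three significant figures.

m ≈ 1.79 A·m²

In the equatorial plane B = (μ₀/4π)·m/r³, so m = Br³·4π/(μ₀).
m = (1.75×10⁻⁵)·(0.217)³ / (10⁻⁷) = 1.788 A·m².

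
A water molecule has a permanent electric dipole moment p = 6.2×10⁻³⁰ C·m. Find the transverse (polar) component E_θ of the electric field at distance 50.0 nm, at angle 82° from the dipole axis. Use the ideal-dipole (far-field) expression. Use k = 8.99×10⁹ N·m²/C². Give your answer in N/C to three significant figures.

E_θ ≈ 442 N/C

For a dipole, E_θ = (kp sinθ)/r³.
kp/r³ = (8.99×10⁹)(6.20×10⁻³⁰)/(5.00×10⁻⁸)³ = 445.9 N/C.
E_θ = 445.9·sin82° = 441.6 N/C.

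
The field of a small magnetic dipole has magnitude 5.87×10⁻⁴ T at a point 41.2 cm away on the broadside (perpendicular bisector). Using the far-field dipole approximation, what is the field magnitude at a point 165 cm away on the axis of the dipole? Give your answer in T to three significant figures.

Dipole fields scale as 1/r³ in the far field.
The axial field is twice the equatorial field at the same r, so the geometry factor is 2/1.
B₂ = B₁ · (2/1) · (r₁/r₂)³ = 5.87×10⁻⁴ · 2 · (41.2/165)³.
(r₁/r₂)³ = (0.2497)³ = 0.01557.
B₂ ≈ 1.828×10⁻⁵ T.

B ≈ 1.83×10⁻⁵ T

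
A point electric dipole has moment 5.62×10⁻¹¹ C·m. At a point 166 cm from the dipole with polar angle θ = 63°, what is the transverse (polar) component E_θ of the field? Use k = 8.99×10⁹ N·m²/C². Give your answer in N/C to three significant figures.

E_θ ≈ 0.0984 N/C

For a dipole, E_θ = (kp sinθ)/r³.
kp/r³ = (8.99×10⁹)(5.62×10⁻¹¹)/(1.66)³ = 0.1105 N/C.
E_θ = 0.1105·sin63° = 0.09841 N/C.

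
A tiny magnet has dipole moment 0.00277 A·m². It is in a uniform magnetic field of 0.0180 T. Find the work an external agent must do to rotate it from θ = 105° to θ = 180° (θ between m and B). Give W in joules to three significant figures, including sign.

W_ext = ΔU = −mB cosθ₂ + mB cosθ₁ = mB(cosθ₁ − cosθ₂).
W = (0.00277)(0.0180)·(cos105° − cos180°) = (4.986×10⁻⁵)·(+0.7412) = 3.696×10⁻⁵ J.

W ≈ 3.70×10⁻⁵ J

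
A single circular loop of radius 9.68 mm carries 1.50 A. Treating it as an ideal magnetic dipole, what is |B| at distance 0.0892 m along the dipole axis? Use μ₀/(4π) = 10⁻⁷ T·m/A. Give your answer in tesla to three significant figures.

B ≈ 1.24×10⁻⁷ T

Magnetic moment m = IA = Iπa² = (1.50)·π·(0.00968)² = 4.416×10⁻⁴ A·m².
On axis B = (μ₀/4π)·2m/r³.
B = 2·(10⁻⁷)·(4.416×10⁻⁴) / (0.0892)³ = 1.244×10⁻⁷ T.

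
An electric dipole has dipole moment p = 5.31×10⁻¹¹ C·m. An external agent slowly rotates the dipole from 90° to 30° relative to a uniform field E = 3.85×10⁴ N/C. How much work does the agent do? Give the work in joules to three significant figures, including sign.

W_ext = ΔU = U(θ₂) − U(θ₁) = −pE cosθ₂ − (−pE cosθ₁) = pE(cosθ₁ − cosθ₂).
W = (5.31×10⁻¹¹)(3.85×10⁴)·(cos90° − cos30°) = (2.044×10⁻⁶)·(-0.8660) = -1.770×10⁻⁶ J.

W ≈ -1.77×10⁻⁶ J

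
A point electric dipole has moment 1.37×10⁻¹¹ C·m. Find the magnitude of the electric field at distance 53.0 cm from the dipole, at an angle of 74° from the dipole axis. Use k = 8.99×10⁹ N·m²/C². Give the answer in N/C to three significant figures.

E ≈ 0.917 N/C

At angle θ the dipole field magnitude is E = (kp/r³)·√(1 + 3cos²θ).
kp/r³ = (8.99×10⁹)(1.37×10⁻¹¹) / (0.530)³ = 0.8273 N/C.
√(1 + 3cos²74°) = √(1 + 3·0.0760) = √1.2279 ≈ 1.1081.
E ≈ 0.8273 × 1.108 = 0.9167 N/C.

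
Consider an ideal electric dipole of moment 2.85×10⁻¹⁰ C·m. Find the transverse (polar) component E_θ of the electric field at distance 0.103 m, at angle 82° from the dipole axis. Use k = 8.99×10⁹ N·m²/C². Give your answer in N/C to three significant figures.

E_θ ≈ 2320 N/C

For a dipole, E_θ = (kp sinθ)/r³.
kp/r³ = (8.99×10⁹)(2.85×10⁻¹⁰)/(0.103)³ = 2345 N/C.
E_θ = 2345·sin82° = 2322 N/C.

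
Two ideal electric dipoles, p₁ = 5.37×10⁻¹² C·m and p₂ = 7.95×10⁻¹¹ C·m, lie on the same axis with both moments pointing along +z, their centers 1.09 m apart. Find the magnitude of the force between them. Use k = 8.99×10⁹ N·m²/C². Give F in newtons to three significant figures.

F ≈ 1.63×10⁻¹¹ N

On-axis field of dipole 1 at distance r: E = 2kp₁/r³. Force on dipole 2 is F = p₂·dE/dr (gradient along axis).
dE/dr = −6kp₁/r⁴, so |F| = 6kp₁p₂/r⁴ (attractive for aligned moments).
F = 6(8.99×10⁹)(5.37×10⁻¹²)(7.95×10⁻¹¹)/(1.09)⁴ = 1.631×10⁻¹¹ N.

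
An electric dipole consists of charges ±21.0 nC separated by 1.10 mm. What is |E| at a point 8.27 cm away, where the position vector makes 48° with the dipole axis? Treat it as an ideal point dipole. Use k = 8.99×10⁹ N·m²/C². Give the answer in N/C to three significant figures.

E ≈ 562 N/C

Dipole moment p = qd = (2.10×10⁻⁸ C)(0.00110 m) = 2.31×10⁻¹¹ C·m.
At angle θ the dipole field magnitude is E = (kp/r³)·√(1 + 3cos²θ).
kp/r³ = (8.99×10⁹)(2.31×10⁻¹¹) / (0.0827)³ = 367.2 N/C.
√(1 + 3cos²48°) = √(1 + 3·0.4477) = √2.3432 ≈ 1.5308.
E ≈ 367.2 × 1.531 = 562.0 N/C.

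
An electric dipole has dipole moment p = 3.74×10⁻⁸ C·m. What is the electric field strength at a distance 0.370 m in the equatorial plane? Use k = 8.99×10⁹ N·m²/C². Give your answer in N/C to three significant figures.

On the perpendicular bisector E = kp/r³ (half the axial value at the same distance).
E = (8.99×10⁹)(3.74×10⁻⁸) / (0.370)³ = 6638 N/C.

E ≈ 6640 N/C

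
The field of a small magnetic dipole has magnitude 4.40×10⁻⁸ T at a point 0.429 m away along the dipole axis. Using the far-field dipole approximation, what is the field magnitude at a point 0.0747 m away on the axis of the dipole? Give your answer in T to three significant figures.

B ≈ 8.33×10⁻⁶ T

Dipole fields scale as 1/r³ in the far field; the geometry is the same at both points.
B₂ = B₁ · (r₁/r₂)³ = 4.40×10⁻⁸ · (0.429/0.0747)³.
(r₁/r₂)³ = (5.743)³ = 189.4.
B₂ ≈ 8.334×10⁻⁶ T.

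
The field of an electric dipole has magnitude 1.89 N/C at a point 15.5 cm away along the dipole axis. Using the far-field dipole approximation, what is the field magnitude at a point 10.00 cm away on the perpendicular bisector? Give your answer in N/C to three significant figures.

E ≈ 3.52 N/C

Dipole fields scale as 1/r³ in the far field.
The axial field is twice the equatorial field at the same r, so the geometry factor is 1/2.
E₂ = E₁ · (1/2) · (r₁/r₂)³ = 1.89 · 0.5 · (15.5/10.00)³.
(r₁/r₂)³ = (1.55)³ = 3.724.
E₂ ≈ 3.519 N/C.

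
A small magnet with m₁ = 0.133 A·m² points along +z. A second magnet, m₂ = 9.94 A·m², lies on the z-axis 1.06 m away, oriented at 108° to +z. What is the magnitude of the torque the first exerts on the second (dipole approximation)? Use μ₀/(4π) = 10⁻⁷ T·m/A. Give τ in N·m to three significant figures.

Dipole B is on the axis of dipole A, so B₁ there is axial: B₁ = (μ₀/4π)·2m₁/r³ along +z.
B₁ = 2(10⁻⁷)(0.133)/(1.06)³ = 2.233×10⁻⁸ T.
τ = m₂ B₁ sinθ.
τ = (9.94)(2.233×10⁻⁸)·sin108° = 2.111×10⁻⁷ N·m.

τ ≈ 2.11×10⁻⁷ N·m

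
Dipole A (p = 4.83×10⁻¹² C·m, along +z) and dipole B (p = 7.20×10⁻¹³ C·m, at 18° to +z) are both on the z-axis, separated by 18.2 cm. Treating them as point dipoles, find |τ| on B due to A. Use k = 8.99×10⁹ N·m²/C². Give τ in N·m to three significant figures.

The second dipole sits on the axis of the first, so the field there is axial: E₁ = 2kp₁/r³ along +z.
E₁ = 2(8.99×10⁹)(4.83×10⁻¹²)/(0.182)³ = 14.41 N/C.
Torque on the second dipole: τ = p₂ E₁ sinθ.
τ = (7.20×10⁻¹³)(14.41)·sin18° = 3.205×10⁻¹² N·m.

τ ≈ 3.21×10⁻¹² N·m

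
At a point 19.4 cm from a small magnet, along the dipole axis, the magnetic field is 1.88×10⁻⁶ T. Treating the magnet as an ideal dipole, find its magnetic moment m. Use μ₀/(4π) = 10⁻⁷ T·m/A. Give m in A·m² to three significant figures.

On axis B = (μ₀/4π)·2m/r³, so m = Br³·4π/(μ₀·2).
m = (1.88×10⁻⁶)·(0.194)³ / (2·10⁻⁷) = 0.06863 A·m².

m ≈ 0.0686 A·m²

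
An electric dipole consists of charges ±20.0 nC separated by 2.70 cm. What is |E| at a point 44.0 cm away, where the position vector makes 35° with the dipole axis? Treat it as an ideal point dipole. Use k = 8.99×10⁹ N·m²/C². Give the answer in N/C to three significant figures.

Dipole moment p = qd = (2.00×10⁻⁸ C)(0.0270 m) = 5.40×10⁻¹⁰ C·m.
At angle θ the dipole field magnitude is E = (kp/r³)·√(1 + 3cos²θ).
kp/r³ = (8.99×10⁹)(5.40×10⁻¹⁰) / (0.440)³ = 56.99 N/C.
√(1 + 3cos²35°) = √(1 + 3·0.6710) = √3.0130 ≈ 1.7358.
E ≈ 56.99 × 1.736 = 98.92 N/C.

E ≈ 98.9 N/C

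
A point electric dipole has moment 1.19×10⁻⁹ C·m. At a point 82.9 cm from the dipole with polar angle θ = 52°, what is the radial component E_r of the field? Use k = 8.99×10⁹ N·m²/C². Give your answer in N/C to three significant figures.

E_r ≈ 23.1 N/C

For a dipole, E_r = (2kp cosθ)/r³.
kp/r³ = (8.99×10⁹)(1.19×10⁻⁹)/(0.829)³ = 18.78 N/C.
E_r = 2·18.78·cos52° = 23.12 N/C.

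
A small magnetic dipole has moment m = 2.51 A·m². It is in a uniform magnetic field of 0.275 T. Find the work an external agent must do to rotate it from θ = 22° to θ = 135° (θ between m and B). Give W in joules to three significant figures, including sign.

W_ext = ΔU = −mB cosθ₂ + mB cosθ₁ = mB(cosθ₁ − cosθ₂).
W = (2.51)(0.275)·(cos22° − cos135°) = (0.6902)·(+1.6343) = 1.128 J.

W ≈ 1.13 J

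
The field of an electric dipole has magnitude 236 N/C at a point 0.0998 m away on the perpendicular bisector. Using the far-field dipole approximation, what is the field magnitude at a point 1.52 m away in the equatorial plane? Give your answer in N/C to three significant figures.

Dipole fields scale as 1/r³ in the far field; the geometry is the same at both points.
E₂ = E₁ · (r₁/r₂)³ = 236 · (0.0998/1.52)³.
(r₁/r₂)³ = (0.06566)³ = 0.000283.
E₂ ≈ 0.06680 N/C.

E ≈ 0.0668 N/C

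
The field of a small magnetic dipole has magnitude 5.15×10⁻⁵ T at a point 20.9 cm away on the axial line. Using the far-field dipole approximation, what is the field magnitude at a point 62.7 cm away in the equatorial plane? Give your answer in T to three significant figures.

Dipole fields scale as 1/r³ in the far field.
The axial field is twice the equatorial field at the same r, so the geometry factor is 1/2.
B₂ = B₁ · (1/2) · (r₁/r₂)³ = 5.15×10⁻⁵ · 0.5 · (20.9/62.7)³.
(r₁/r₂)³ = (0.3333)³ = 0.03704.
B₂ ≈ 9.537×10⁻⁷ T.

B ≈ 9.54×10⁻⁷ T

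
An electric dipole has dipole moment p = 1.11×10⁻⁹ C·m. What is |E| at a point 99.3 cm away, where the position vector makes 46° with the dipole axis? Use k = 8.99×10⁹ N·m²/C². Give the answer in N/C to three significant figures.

E ≈ 15.9 N/C

At angle θ the dipole field magnitude is E = (kp/r³)·√(1 + 3cos²θ).
kp/r³ = (8.99×10⁹)(1.11×10⁻⁹) / (0.993)³ = 10.19 N/C.
√(1 + 3cos²46°) = √(1 + 3·0.4826) = √2.4477 ≈ 1.5645.
E ≈ 10.19 × 1.564 = 15.94 N/C.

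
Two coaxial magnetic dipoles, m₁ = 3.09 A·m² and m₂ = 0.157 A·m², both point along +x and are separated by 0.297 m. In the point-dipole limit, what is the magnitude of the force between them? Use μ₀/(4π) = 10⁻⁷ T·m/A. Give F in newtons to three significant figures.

On-axis B of dipole 1: B = (μ₀/4π)·2m₁/r³. Force on dipole 2: F = m₂·dB/dr.
dB/dr = −(μ₀/4π)·6m₁/r⁴, so |F| = (μ₀/4π)·6m₁m₂/r⁴.
F = 6(10⁻⁷)(3.09)(0.157)/(0.297)⁴ = 3.741×10⁻⁵ N.

F ≈ 3.74×10⁻⁵ N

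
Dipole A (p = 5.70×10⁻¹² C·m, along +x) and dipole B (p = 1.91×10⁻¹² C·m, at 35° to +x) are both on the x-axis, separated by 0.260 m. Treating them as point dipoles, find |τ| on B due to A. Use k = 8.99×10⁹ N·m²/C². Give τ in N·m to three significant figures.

τ ≈ 6.39×10⁻¹² N·m

The second dipole sits on the axis of the first, so the field there is axial: E₁ = 2kp₁/r³ along +x.
E₁ = 2(8.99×10⁹)(5.70×10⁻¹²)/(0.260)³ = 5.831 N/C.
Torque on the second dipole: τ = p₂ E₁ sinθ.
τ = (1.91×10⁻¹²)(5.831)·sin35° = 6.388×10⁻¹² N·m.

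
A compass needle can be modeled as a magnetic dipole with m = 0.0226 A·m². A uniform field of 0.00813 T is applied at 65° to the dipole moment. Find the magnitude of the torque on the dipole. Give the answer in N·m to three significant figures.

Torque on a magnetic dipole: τ = mB sinθ.
τ = (0.0226)(0.00813)·sin65° = 1.665×10⁻⁴ N·m.

τ ≈ 1.67×10⁻⁴ N·m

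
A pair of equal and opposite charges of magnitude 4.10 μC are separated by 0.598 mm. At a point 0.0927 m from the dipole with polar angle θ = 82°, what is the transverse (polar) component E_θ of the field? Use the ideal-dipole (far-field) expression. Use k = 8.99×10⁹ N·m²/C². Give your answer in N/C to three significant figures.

Dipole moment p = qd = (4.10×10⁻⁶ C)(5.98×10⁻⁴ m) = 2.452×10⁻⁹ C·m.
For a dipole, E_θ = (kp sinθ)/r³.
kp/r³ = (8.99×10⁹)(2.452×10⁻⁹)/(0.0927)³ = 2.767×10⁴ N/C.
E_θ = 2.767×10⁴·sin82° = 2.740×10⁴ N/C.

E_θ ≈ 2.74×10⁴ N/C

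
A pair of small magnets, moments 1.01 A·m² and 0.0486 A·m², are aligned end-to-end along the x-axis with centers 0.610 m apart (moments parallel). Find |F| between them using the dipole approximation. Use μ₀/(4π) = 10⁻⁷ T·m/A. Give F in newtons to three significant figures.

F ≈ 2.13×10⁻⁷ N

On-axis B of dipole 1: B = (μ₀/4π)·2m₁/r³. Force on dipole 2: F = m₂·dB/dr.
dB/dr = −(μ₀/4π)·6m₁/r⁴, so |F| = (μ₀/4π)·6m₁m₂/r⁴.
F = 6(10⁻⁷)(1.01)(0.0486)/(0.610)⁴ = 2.127×10⁻⁷ N.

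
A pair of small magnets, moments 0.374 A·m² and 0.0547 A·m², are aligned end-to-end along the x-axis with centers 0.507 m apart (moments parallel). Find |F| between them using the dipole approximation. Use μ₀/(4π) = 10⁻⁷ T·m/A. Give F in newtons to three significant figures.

F ≈ 1.86×10⁻⁷ N

On-axis B of dipole 1: B = (μ₀/4π)·2m₁/r³. Force on dipole 2: F = m₂·dB/dr.
dB/dr = −(μ₀/4π)·6m₁/r⁴, so |F| = (μ₀/4π)·6m₁m₂/r⁴.
F = 6(10⁻⁷)(0.374)(0.0547)/(0.507)⁴ = 1.858×10⁻⁷ N.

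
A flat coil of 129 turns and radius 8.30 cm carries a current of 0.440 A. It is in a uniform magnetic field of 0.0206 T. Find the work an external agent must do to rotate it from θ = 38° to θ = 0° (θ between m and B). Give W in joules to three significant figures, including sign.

m = NIA = NIπa² = 129·(0.440)·π·(0.0830)² = 1.228 A·m².
W_ext = ΔU = −mB cosθ₂ + mB cosθ₁ = mB(cosθ₁ − cosθ₂).
W = (1.228)(0.0206)·(cos38° − cos0°) = (0.02530)·(-0.2120) = -0.005363 J.

W ≈ -0.00536 J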